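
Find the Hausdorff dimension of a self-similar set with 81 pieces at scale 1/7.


For a self-similar set with N copies scaled by 1/r:
dim_H = log(N)/log(r) = log(81)/log(7)
= 4.394449/1.94591
= 2.2583


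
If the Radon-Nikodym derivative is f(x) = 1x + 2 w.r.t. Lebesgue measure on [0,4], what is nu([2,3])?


nu(A) = integral_A (dnu/dmu) dmu = integral_2^3 (1x + 2) dx
Step 1: Antiderivative F(x) = (1/2)x^2 + 2x
Step 2: F(3) = (1/2)*3^2 + 2*3 = 4.5 + 6 = 10.5
Step 3: F(2) = (1/2)*2^2 + 2*2 = 2 + 4 = 6
Step 4: nu([2,3]) = F(3) - F(2) = 10.5 - 6 = 4.5


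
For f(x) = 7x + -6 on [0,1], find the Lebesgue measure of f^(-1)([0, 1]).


f^(-1)([0, 1]) = {x : 0 <= 7x + -6 <= 1}
Solving: (0 - -6)/7 <= x <= (1 - -6)/7
= [0.857143, 1]
Intersecting with [0,1]: [0.857143, 1]
Measure = 1 - 0.857143 = 0.142857


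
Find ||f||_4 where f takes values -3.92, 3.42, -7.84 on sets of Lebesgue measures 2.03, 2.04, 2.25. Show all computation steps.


Step 1: Compute |f_i|^4 for each value:
  |-3.92|^4 = 236.126249
  |3.42|^4 = 136.805773
  |-7.84|^4 = 3778.019983
Step 2: Multiply by measures and sum:
  236.126249 * 2.03 = 479.336285
  136.805773 * 2.04 = 279.083777
  3778.019983 * 2.25 = 8500.544963
Sum = 479.336285 + 279.083777 + 8500.544963 = 9258.965025
Step 3: Take the p-th root:
||f||_4 = (9258.965025)^(1/4) = 9.809359


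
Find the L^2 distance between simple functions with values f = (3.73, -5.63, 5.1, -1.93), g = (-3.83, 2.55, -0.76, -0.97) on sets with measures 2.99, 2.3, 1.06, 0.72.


Step 1: Compute differences f_i - g_i:
  3.73 - -3.83 = 7.56
  -5.63 - 2.55 = -8.18
  5.1 - -0.76 = 5.86
  -1.93 - -0.97 = -0.96
Step 2: Compute |diff|^2 * measure for each set:
  |7.56|^2 * 2.99 = 57.1536 * 2.99 = 170.889264
  |-8.18|^2 * 2.3 = 66.9124 * 2.3 = 153.89852
  |5.86|^2 * 1.06 = 34.3396 * 1.06 = 36.399976
  |-0.96|^2 * 0.72 = 0.9216 * 0.72 = 0.663552
Step 3: Sum = 361.851312
Step 4: ||f-g||_2 = (361.851312)^(1/2) = 19.02239


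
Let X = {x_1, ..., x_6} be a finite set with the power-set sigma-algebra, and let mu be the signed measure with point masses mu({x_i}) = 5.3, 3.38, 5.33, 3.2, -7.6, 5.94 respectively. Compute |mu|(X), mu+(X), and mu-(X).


Step 1: Every measurable set is a union of atoms (the cells / points), so a Hahn decomposition is
  obtained by grouping atoms by sign: P = union of atoms with mu > 0, N = union of the remaining atoms.
  Atoms in P (indices): 1, 2, 3, 4, 6;  atoms in N (indices): 5
  Positive values: 5.3, 3.38, 5.33, 3.2, 5.94
  Negative values: -7.6
Step 2: mu+(X) = mu(P) = sum of positive atom values = 23.15
Step 3: mu-(X) = -mu(N) = sum of |negative atom values| = 7.6
Step 4: |mu|(X) = mu+(X) + mu-(X) = 23.15 + 7.6 = 30.75


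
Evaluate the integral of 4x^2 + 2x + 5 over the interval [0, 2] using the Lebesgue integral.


The Lebesgue integral of a Riemann-integrable function agrees with the Riemann integral.
Antiderivative F(x) = (4/3)x^3 + (2/2)x^2 + 5x
F(2) = (4/3)*2^3 + (2/2)*2^2 + 5*2
     = (4/3)*8 + (2/2)*4 + 5*2
     = 10.666667 + 4 + 10
     = 24.666667
F(0) = 0.0
Integral = F(2) - F(0) = 24.666667 - 0.0 = 24.666667


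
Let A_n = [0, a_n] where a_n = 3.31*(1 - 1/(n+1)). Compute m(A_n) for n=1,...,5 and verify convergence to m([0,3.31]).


By continuity of measure from below: if A_n increases to A, then m(A_n) -> m(A).
Here A = [0, 3.31], so m(A) = 3.31
Step 1: a_1 = 3.31*(1 - 1/2) = 1.655, m(A_1) = 1.655
Step 2: a_2 = 3.31*(1 - 1/3) = 2.2067, m(A_2) = 2.2067
Step 3: a_3 = 3.31*(1 - 1/4) = 2.4825, m(A_3) = 2.4825
Step 4: a_4 = 3.31*(1 - 1/5) = 2.648, m(A_4) = 2.648
Step 5: a_5 = 3.31*(1 - 1/6) = 2.7583, m(A_5) = 2.7583
Limit: m(A_n) -> m([0,3.31]) = 3.31


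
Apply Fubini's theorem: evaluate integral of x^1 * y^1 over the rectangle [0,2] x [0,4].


By Fubini's theorem, the double integral factors as a product of single integrals:
Step 1: integral_0^2 x^1 dx = [x^2/2] from 0 to 2
     = 2^2/2 = 2
Step 2: integral_0^4 y^1 dy = [y^2/2] from 0 to 4
     = 4^2/2 = 8
Step 3: Double integral = 2 * 8 = 16


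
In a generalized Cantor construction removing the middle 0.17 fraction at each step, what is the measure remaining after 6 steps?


Step 1: At each step, fraction remaining = 1 - 0.17 = 0.83
Step 2: After 6 steps, measure = (0.83)^6
Step 3: Computing the power step by step:
  After step 1: 0.83
  After step 2: 0.6889
  After step 3: 0.571787
  After step 4: 0.474583
  After step 5: 0.393904
  ...
Result = 0.32694


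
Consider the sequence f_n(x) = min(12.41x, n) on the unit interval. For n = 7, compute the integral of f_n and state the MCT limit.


f(x) = 12.41x on [0,1]; f_n(x) = min(12.41x, n). At n = 7:
Step 1: f(x) reaches 7 at x = 7/12.41 = 0.564061
Step 2: integral(f_7) = integral(12.41x, 0, 0.564061) + integral(7, 0.564061, 1)
       = 12.41*0.564061^2/2 + 7*(1 - 0.564061)
       = 1.974214 + 3.051571
       = 5.025786
Step 3: As n -> infinity, f_n increases to f, so by MCT integral(f_n) -> integral(f) = 12.41/2 = 6.205.
Convergence: integral(f_7) = 5.025786 -> 6.205 as n -> infinity


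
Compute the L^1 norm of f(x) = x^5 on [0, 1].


Step 1: ||f||_1 = (integral_0^1 |x^5|^1 dx)^(1/1)
     = (integral_0^1 x^5 dx)^(1/1)
Step 2: integral_0^1 x^5 dx = [x^6/(6)] from 0 to 1 = 1^6/6
     = 1/6 = 0.166667
Step 3: ||f||_1 = (0.166667)^(1/1) = 0.166667


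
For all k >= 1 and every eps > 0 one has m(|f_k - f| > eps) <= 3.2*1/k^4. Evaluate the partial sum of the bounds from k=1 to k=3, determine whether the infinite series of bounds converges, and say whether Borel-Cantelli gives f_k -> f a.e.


Step 1: List the terms 3.2*1/k^4 for k = 1 to 3:
  k=1: 3.2
  k=2: 0.2
  k=3: 0.039506
Step 2: Partial sum = 3.2 + 0.2 + 0.039506
     = 3.439506
Step 3: The full series sum_(k>=1) 3.2*1/k^4 converges (p-series with p = 4 > 1; a constant multiple of a convergent series converges).
Step 4: Fix eps > 0. Since sum_k m(|f_k - f| > eps) < infinity, the Borel-Cantelli lemma gives
        m(limsup_k {|f_k - f| > eps}) = 0, i.e. for a.e. x, |f_k(x) - f(x)| <= eps for all large k.
        Applying this with eps = 1/j for j = 1, 2, ... and intersecting the countably many full-measure sets,
        for a.e. x we get limsup_k |f_k(x) - f(x)| <= 1/j for every j, hence f_k -> f almost everywhere.
Conclusion: series converges; Borel-Cantelli yields f_k -> f a.e.


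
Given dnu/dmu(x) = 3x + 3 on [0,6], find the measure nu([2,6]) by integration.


nu(A) = integral_A (dnu/dmu) dmu = integral_2^6 (3x + 3) dx
Step 1: Antiderivative F(x) = (3/2)x^2 + 3x
Step 2: F(6) = (3/2)*6^2 + 3*6 = 54 + 18 = 72
Step 3: F(2) = (3/2)*2^2 + 3*2 = 6 + 6 = 12
Step 4: nu([2,6]) = F(6) - F(2) = 72 - 12 = 60


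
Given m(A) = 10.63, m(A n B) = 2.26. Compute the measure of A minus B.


m(A \ B) = m(A) - m(A n B)
= 10.63 - 2.26
= 8.37


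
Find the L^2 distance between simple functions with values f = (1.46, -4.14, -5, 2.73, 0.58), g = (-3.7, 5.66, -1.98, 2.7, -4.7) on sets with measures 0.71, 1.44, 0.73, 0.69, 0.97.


Step 1: Compute differences f_i - g_i:
  1.46 - -3.7 = 5.16
  -4.14 - 5.66 = -9.8
  -5 - -1.98 = -3.02
  2.73 - 2.7 = 0.03
  0.58 - -4.7 = 5.28
Step 2: Compute |diff|^2 * measure for each set:
  |5.16|^2 * 0.71 = 26.6256 * 0.71 = 18.904176
  |-9.8|^2 * 1.44 = 96.04 * 1.44 = 138.2976
  |-3.02|^2 * 0.73 = 9.1204 * 0.73 = 6.657892
  |0.03|^2 * 0.69 = 9.000000e-04 * 0.69 = 6.210000e-04
  |5.28|^2 * 0.97 = 27.8784 * 0.97 = 27.042048
Step 3: Sum = 190.902337
Step 4: ||f-g||_2 = (190.902337)^(1/2) = 13.816741


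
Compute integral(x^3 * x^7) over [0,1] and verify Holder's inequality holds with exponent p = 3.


Step 1: Exact integral of f*g = integral(x^10, 0, 1) = 1/11
     = 0.090909
Step 2: Holder bound with p=3, q=1.5:
  ||f||_p = (integral x^9 dx)^(1/3) = (1/10)^(1/3) = 0.464159
  ||g||_q = (integral x^10.5 dx)^(1/1.5) = (1/11.5)^(1/1.5) = 0.196276
Step 3: Holder bound = ||f||_p * ||g||_q = 0.464159 * 0.196276 = 0.091103
Verification: 0.090909 <= 0.091103 (Holder holds)


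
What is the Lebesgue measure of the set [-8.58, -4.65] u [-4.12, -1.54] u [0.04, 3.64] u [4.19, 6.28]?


For pairwise disjoint intervals, m(union) = sum of lengths.
= (-4.65 - -8.58) + (-1.54 - -4.12) + (3.64 - 0.04) + (6.28 - 4.19)
= 3.93 + 2.58 + 3.6 + 2.09
= 12.2


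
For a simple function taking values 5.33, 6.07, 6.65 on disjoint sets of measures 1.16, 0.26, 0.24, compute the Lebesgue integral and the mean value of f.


Step 1: Integral = sum(value_i * measure_i)
= 5.33*1.16 + 6.07*0.26 + 6.65*0.24
= 6.1828 + 1.5782 + 1.596
= 9.357
Step 2: Total measure of domain = 1.16 + 0.26 + 0.24 = 1.66
Step 3: Average value = 9.357 / 1.66 = 5.636747


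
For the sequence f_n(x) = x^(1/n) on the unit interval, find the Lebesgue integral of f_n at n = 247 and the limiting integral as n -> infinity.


At n = 247: f_247(x) = x^(1/247).
Step 1: integral(x^(1/247), 0, 1) = [x^(1/247+1) / (1/247+1)] from 0 to 1
     = 1 / (1/247 + 1) = 1 / ((247+1)/247) = 247/(247+1)
     = 247/248 = 0.995968
Step 2: As n -> infinity, f_n(x) = x^(1/n) -> 1 for x in (0,1], and f_n is increasing in n.
By MCT, lim_n integral(f_n) = integral(lim_n f_n) = integral(1, 0, 1) = 1.
Step 3: Verify convergence: 247/248 = 0.995968 -> 1


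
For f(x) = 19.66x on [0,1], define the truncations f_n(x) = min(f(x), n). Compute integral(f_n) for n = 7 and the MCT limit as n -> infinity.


f(x) = 19.66x on [0,1]; f_n(x) = min(19.66x, n). At n = 7:
Step 1: f(x) reaches 7 at x = 7/19.66 = 0.356053
Step 2: integral(f_7) = integral(19.66x, 0, 0.356053) + integral(7, 0.356053, 1)
       = 19.66*0.356053^2/2 + 7*(1 - 0.356053)
       = 1.246185 + 4.50763
       = 5.753815
Step 3: As n -> infinity, f_n increases to f, so by MCT integral(f_n) -> integral(f) = 19.66/2 = 9.83.
Convergence: integral(f_7) = 5.753815 -> 9.83 as n -> infinity


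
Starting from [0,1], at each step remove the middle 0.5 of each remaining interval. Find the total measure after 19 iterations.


Step 1: At each step, fraction remaining = 1 - 0.5 = 0.5
Step 2: After 19 steps, measure = (0.5)^19
Result = 1.907349e-06


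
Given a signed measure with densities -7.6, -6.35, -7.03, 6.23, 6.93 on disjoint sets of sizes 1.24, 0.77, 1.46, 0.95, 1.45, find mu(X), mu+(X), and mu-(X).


Step 1: Compute signed measure on each set:
  Set 1: -7.6 * 1.24 = -9.424
  Set 2: -6.35 * 0.77 = -4.8895
  Set 3: -7.03 * 1.46 = -10.2638
  Set 4: 6.23 * 0.95 = 5.9185
  Set 5: 6.93 * 1.45 = 10.0485
Step 2: Total signed measure = (-9.424) + (-4.8895) + (-10.2638) + (5.9185) + (10.0485)
     = -8.6103
Step 3: Positive part mu+(X) = sum of positive contributions = 15.967
Step 4: Negative part mu-(X) = |sum of negative contributions| = 24.5773


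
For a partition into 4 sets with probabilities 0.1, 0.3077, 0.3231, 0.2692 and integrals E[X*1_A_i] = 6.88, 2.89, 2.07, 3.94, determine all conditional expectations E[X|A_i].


For each cell A_i: E[X|A_i] = E[X*1_A_i] / P(A_i)
Step 1: E[X|A_1] = 6.88 / 0.1 = 68.8
Step 2: E[X|A_2] = 2.89 / 0.3077 = 9.392265
Step 3: E[X|A_3] = 2.07 / 0.3231 = 6.406685
Step 4: E[X|A_4] = 3.94 / 0.2692 = 14.635958
Verification: E[X] = sum E[X*1_A_i] = 6.88 + 2.89 + 2.07 + 3.94 = 15.78


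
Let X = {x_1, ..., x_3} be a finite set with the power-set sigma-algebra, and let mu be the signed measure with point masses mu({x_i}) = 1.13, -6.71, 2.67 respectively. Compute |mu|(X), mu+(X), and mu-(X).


Step 1: Every measurable set is a union of atoms (the cells / points), so a Hahn decomposition is
  obtained by grouping atoms by sign: P = union of atoms with mu > 0, N = union of the remaining atoms.
  Atoms in P (indices): 1, 3;  atoms in N (indices): 2
  Positive values: 1.13, 2.67
  Negative values: -6.71
Step 2: mu+(X) = mu(P) = sum of positive atom values = 3.8
Step 3: mu-(X) = -mu(N) = sum of |negative atom values| = 6.71
Step 4: |mu|(X) = mu+(X) + mu-(X) = 3.8 + 6.71 = 10.51


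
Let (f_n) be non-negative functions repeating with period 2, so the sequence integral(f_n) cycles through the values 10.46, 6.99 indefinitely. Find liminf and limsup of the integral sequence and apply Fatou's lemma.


The sequence (integral(f_n)) is periodic with period 2, repeating the values 10.46, 6.99 indefinitely.
Step 1: For a periodic sequence, every tail (a_m, a_(m+1), ...) contains all 2 period values infinitely often.
Step 2: Hence inf of every tail = min of the period values = min(10.46, 6.99) = 6.99.
        liminf_n integral(f_n) = sup over m of (inf of tail from m) = 6.99.
Step 3: Similarly sup of every tail = max of the period values = 10.46.
        limsup_n integral(f_n) = 10.46.
Step 4: Fatou's lemma: integral(liminf_n f_n) <= liminf_n integral(f_n) = 6.99.
        So the integral of the pointwise liminf is at most 6.99.


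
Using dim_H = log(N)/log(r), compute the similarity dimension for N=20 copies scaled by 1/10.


For a self-similar set with N copies scaled by 1/r:
dim_H = log(N)/log(r) = log(20)/log(10)
= 2.995732/2.302585
= 1.30103


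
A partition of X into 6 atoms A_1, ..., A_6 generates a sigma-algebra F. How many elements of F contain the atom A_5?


Each element of F is a union of some subset S of the 6 atoms.
The element contains A_5 iff A_5 is in S.
So we count subsets S of {A_1,...,A_6} with A_5 in S: choose freely among the other 5 atoms.
Count = 2^(6-1) = 2^5 = 32.


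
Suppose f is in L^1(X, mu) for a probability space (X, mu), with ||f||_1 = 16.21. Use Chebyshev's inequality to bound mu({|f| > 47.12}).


Chebyshev/Markov inequality: mu(|f| > eps) <= (||f||_p / eps)^p
Step 1: ||f||_1 / eps = 16.21 / 47.12 = 0.344015
Step 2: Raise to power p = 1:
  (0.344015)^1 = 0.344015
Step 3: Therefore mu(|f| > 47.12) <= 0.344015


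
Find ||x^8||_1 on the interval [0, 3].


Step 1: ||f||_1 = (integral_0^3 |x^8|^1 dx)^(1/1)
     = (integral_0^3 x^8 dx)^(1/1)
Step 2: integral_0^3 x^8 dx = [x^9/(9)] from 0 to 3 = 3^9/9
     = 19683/9 = 2187
Step 3: ||f||_1 = (2187)^(1/1) = 2187


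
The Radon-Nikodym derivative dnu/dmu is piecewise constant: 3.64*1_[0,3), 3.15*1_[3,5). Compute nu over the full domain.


Integrate each piece of the Radon-Nikodym derivative:
Step 1: integral_0^3 3.64 dx = 3.64*(3-0) = 3.64*3 = 10.92
Step 2: integral_3^5 3.15 dx = 3.15*(5-3) = 3.15*2 = 6.3
Total: 10.92 + 6.3 = 17.22


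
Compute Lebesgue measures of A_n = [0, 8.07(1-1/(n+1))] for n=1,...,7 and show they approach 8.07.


By continuity of measure from below: if A_n increases to A, then m(A_n) -> m(A).
Here A = [0, 8.07], so m(A) = 8.07
Step 1: a_1 = 8.07*(1 - 1/2) = 4.035, m(A_1) = 4.035
Step 2: a_2 = 8.07*(1 - 1/3) = 5.38, m(A_2) = 5.38
Step 3: a_3 = 8.07*(1 - 1/4) = 6.0525, m(A_3) = 6.0525
Step 4: a_4 = 8.07*(1 - 1/5) = 6.456, m(A_4) = 6.456
Step 5: a_5 = 8.07*(1 - 1/6) = 6.725, m(A_5) = 6.725
Step 6: a_6 = 8.07*(1 - 1/7) = 6.9171, m(A_6) = 6.9171
Step 7: a_7 = 8.07*(1 - 1/8) = 7.0613, m(A_7) = 7.0613
Limit: m(A_n) -> m([0,8.07]) = 8.07


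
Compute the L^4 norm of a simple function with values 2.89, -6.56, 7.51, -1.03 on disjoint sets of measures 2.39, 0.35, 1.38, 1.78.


Step 1: Compute |f_i|^4 for each value:
  |2.89|^4 = 69.757574
  |-6.56|^4 = 1851.890729
  |7.51|^4 = 3180.97128
  |-1.03|^4 = 1.125509
Step 2: Multiply by measures and sum:
  69.757574 * 2.39 = 166.720603
  1851.890729 * 0.35 = 648.161755
  3180.97128 * 1.38 = 4389.740366
  1.125509 * 1.78 = 2.003406
Sum = 166.720603 + 648.161755 + 4389.740366 + 2.003406 = 5206.62613
Step 3: Take the p-th root:
||f||_4 = (5206.62613)^(1/4) = 8.494525


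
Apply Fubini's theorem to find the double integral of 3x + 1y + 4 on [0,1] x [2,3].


By Fubini, integrate in x first, then y.
Step 1: Fix y, integrate over x in [0,1]:
  integral(3x + 1y + 4, x=0..1)
  = 3*(1^2 - 0^2)/2 + (1y + 4)*(1 - 0)
  = 1.5 + (1y + 4)*1
  = 1.5 + 1y + 4
  = 5.5 + 1y
Step 2: Integrate over y in [2,3]:
  integral(5.5 + 1y, y=2..3)
  = 5.5*1 + 1*(3^2 - 2^2)/2
  = 5.5 + 2.5
  = 8


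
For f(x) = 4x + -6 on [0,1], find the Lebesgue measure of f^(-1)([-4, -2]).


f^(-1)([-4, -2]) = {x : -4 <= 4x + -6 <= -2}
Solving: (-4 - -6)/4 <= x <= (-2 - -6)/4
= [0.5, 1]
Intersecting with [0,1]: [0.5, 1]
Measure = 1 - 0.5 = 0.5


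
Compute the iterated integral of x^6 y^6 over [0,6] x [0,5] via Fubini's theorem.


By Fubini's theorem, the double integral factors as a product of single integrals:
Step 1: integral_0^6 x^6 dx = [x^7/7] from 0 to 6
     = 6^7/7 = 39990.857143
Step 2: integral_0^5 y^6 dy = [y^7/7] from 0 to 5
     = 5^7/7 = 11160.714286
Step 3: Double integral = 39990.857143 * 11160.714286 = 4.463265e+08


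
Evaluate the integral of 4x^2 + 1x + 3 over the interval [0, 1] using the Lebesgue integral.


The Lebesgue integral of a Riemann-integrable function agrees with the Riemann integral.
Antiderivative F(x) = (4/3)x^3 + (1/2)x^2 + 3x
F(1) = (4/3)*1^3 + (1/2)*1^2 + 3*1
     = (4/3)*1 + (1/2)*1 + 3*1
     = 1.333333 + 0.5 + 3
     = 4.833333
F(0) = 0.0
Integral = F(1) - F(0) = 4.833333 - 0.0 = 4.833333


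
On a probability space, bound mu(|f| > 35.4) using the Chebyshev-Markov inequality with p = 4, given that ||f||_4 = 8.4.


Chebyshev/Markov inequality: mu(|f| > eps) <= (||f||_p / eps)^p
Step 1: ||f||_4 / eps = 8.4 / 35.4 = 0.237288
Step 2: Raise to power p = 4:
  (0.237288)^4 = 0.00317
Step 3: Therefore mu(|f| > 35.4) <= 0.00317


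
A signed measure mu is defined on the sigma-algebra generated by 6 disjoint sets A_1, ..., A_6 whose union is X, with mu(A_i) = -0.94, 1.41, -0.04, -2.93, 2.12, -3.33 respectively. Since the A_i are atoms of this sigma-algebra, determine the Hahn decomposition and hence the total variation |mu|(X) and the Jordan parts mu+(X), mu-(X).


Step 1: Every measurable set is a union of atoms (the cells / points), so a Hahn decomposition is
  obtained by grouping atoms by sign: P = union of atoms with mu > 0, N = union of the remaining atoms.
  Atoms in P (indices): 2, 5;  atoms in N (indices): 1, 3, 4, 6
  Positive values: 1.41, 2.12
  Negative values: -0.94, -0.04, -2.93, -3.33
Step 2: mu+(X) = mu(P) = sum of positive atom values = 3.53
Step 3: mu-(X) = -mu(N) = sum of |negative atom values| = 7.24
Step 4: |mu|(X) = mu+(X) + mu-(X) = 3.53 + 7.24 = 10.77


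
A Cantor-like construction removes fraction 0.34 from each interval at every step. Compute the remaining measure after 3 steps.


Step 1: At each step, fraction remaining = 1 - 0.34 = 0.66
Step 2: After 3 steps, measure = (0.66)^3
Step 3: Computing the power step by step:
  After step 1: 0.66
  After step 2: 0.4356
  After step 3: 0.287496
Result = 0.287496


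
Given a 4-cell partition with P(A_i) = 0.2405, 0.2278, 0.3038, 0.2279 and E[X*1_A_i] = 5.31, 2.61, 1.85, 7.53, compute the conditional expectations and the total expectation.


For each cell A_i: E[X|A_i] = E[X*1_A_i] / P(A_i)
Step 1: E[X|A_1] = 5.31 / 0.2405 = 22.079002
Step 2: E[X|A_2] = 2.61 / 0.2278 = 11.457419
Step 3: E[X|A_3] = 1.85 / 0.3038 = 6.089533
Step 4: E[X|A_4] = 7.53 / 0.2279 = 33.040807
Verification: E[X] = sum E[X*1_A_i] = 5.31 + 2.61 + 1.85 + 7.53 = 17.3


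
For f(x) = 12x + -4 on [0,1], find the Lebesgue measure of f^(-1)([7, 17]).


f^(-1)([7, 17]) = {x : 7 <= 12x + -4 <= 17}
Solving: (7 - -4)/12 <= x <= (17 - -4)/12
= [0.916667, 1.75]
Intersecting with [0,1]: [0.916667, 1]
Measure = 1 - 0.916667 = 0.083333


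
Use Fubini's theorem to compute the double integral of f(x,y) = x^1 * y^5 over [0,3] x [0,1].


By Fubini's theorem, the double integral factors as a product of single integrals:
Step 1: integral_0^3 x^1 dx = [x^2/2] from 0 to 3
     = 3^2/2 = 4.5
Step 2: integral_0^1 y^5 dy = [y^6/6] from 0 to 1
     = 1^6/6 = 0.166667
Step 3: Double integral = 4.5 * 0.166667 = 0.75


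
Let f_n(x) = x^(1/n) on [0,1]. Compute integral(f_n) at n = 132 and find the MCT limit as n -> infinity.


At n = 132: f_132(x) = x^(1/132).
Step 1: integral(x^(1/132), 0, 1) = [x^(1/132+1) / (1/132+1)] from 0 to 1
     = 1 / (1/132 + 1) = 1 / ((132+1)/132) = 132/(132+1)
     = 132/133 = 0.992481
Step 2: As n -> infinity, f_n(x) = x^(1/n) -> 1 for x in (0,1], and f_n is increasing in n.
By MCT, lim_n integral(f_n) = integral(lim_n f_n) = integral(1, 0, 1) = 1.
Step 3: Verify convergence: 132/133 = 0.992481 -> 1


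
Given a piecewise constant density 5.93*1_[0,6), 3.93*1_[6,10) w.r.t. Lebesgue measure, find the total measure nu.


Integrate each piece of the Radon-Nikodym derivative:
Step 1: integral_0^6 5.93 dx = 5.93*(6-0) = 5.93*6 = 35.58
Step 2: integral_6^10 3.93 dx = 3.93*(10-6) = 3.93*4 = 15.72
Total: 35.58 + 15.72 = 51.3


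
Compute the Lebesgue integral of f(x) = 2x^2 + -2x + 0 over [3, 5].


The Lebesgue integral of a Riemann-integrable function agrees with the Riemann integral.
Antiderivative F(x) = (2/3)x^3 + (-2/2)x^2 + 0x
F(5) = (2/3)*5^3 + (-2/2)*5^2 + 0*5
     = (2/3)*125 + (-2/2)*25 + 0*5
     = 83.333333 + -25 + 0
     = 58.333333
F(3) = 9
Integral = F(5) - F(3) = 58.333333 - 9 = 49.333333


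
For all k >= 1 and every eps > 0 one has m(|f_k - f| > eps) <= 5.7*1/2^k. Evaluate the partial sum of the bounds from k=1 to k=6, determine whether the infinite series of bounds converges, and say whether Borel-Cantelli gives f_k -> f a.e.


Step 1: List the terms 5.7*1/2^k for k = 1 to 6:
  k=1: 2.85
  k=2: 1.425
  k=3: 0.7125
  k=4: 0.35625
  k=5: 0.178125
  k=6: 0.089063
Step 2: Partial sum = 2.85 + 1.425 + 0.7125 + 0.35625 + 0.178125 + 0.089063
     = 5.610938
Step 3: The full series sum_(k>=1) 5.7*1/2^k converges (geometric series with ratio 1/2 < 1; a constant multiple of a convergent series converges).
Step 4: Fix eps > 0. Since sum_k m(|f_k - f| > eps) < infinity, the Borel-Cantelli lemma gives
        m(limsup_k {|f_k - f| > eps}) = 0, i.e. for a.e. x, |f_k(x) - f(x)| <= eps for all large k.
        Applying this with eps = 1/j for j = 1, 2, ... and intersecting the countably many full-measure sets,
        for a.e. x we get limsup_k |f_k(x) - f(x)| <= 1/j for every j, hence f_k -> f almost everywhere.
Conclusion: series converges; Borel-Cantelli yields f_k -> f a.e.


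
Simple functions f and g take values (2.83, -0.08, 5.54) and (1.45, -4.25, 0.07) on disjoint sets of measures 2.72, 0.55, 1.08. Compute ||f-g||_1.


Step 1: Compute differences f_i - g_i:
  2.83 - 1.45 = 1.38
  -0.08 - -4.25 = 4.17
  5.54 - 0.07 = 5.47
Step 2: Compute |diff|^1 * measure for each set:
  |1.38|^1 * 2.72 = 1.38 * 2.72 = 3.7536
  |4.17|^1 * 0.55 = 4.17 * 0.55 = 2.2935
  |5.47|^1 * 1.08 = 5.47 * 1.08 = 5.9076
Step 3: Sum = 11.9547
Step 4: ||f-g||_1 = (11.9547)^(1/1) = 11.9547


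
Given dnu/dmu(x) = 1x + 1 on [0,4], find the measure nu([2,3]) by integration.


nu(A) = integral_A (dnu/dmu) dmu = integral_2^3 (1x + 1) dx
Step 1: Antiderivative F(x) = (1/2)x^2 + 1x
Step 2: F(3) = (1/2)*3^2 + 1*3 = 4.5 + 3 = 7.5
Step 3: F(2) = (1/2)*2^2 + 1*2 = 2 + 2 = 4
Step 4: nu([2,3]) = F(3) - F(2) = 7.5 - 4 = 3.5


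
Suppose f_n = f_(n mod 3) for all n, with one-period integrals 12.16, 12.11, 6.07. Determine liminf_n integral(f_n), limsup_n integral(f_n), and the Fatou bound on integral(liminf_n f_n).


The sequence (integral(f_n)) is periodic with period 3, repeating the values 12.16, 12.11, 6.07 indefinitely.
Step 1: For a periodic sequence, every tail (a_m, a_(m+1), ...) contains all 3 period values infinitely often.
Step 2: Hence inf of every tail = min of the period values = min(12.16, 12.11, 6.07) = 6.07.
        liminf_n integral(f_n) = sup over m of (inf of tail from m) = 6.07.
Step 3: Similarly sup of every tail = max of the period values = 12.16.
        limsup_n integral(f_n) = 12.16.
Step 4: Fatou's lemma: integral(liminf_n f_n) <= liminf_n integral(f_n) = 6.07.
        So the integral of the pointwise liminf is at most 6.07.


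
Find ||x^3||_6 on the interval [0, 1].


Step 1: ||f||_6 = (integral_0^1 |x^3|^6 dx)^(1/6)
     = (integral_0^1 x^18 dx)^(1/6)
Step 2: integral_0^1 x^18 dx = [x^19/(19)] from 0 to 1 = 1^19/19
     = 1/19 = 0.052632
Step 3: ||f||_6 = (0.052632)^(1/6) = 0.612173


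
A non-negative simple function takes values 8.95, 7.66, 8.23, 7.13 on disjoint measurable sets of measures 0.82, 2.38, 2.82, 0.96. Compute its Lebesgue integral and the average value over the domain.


Step 1: Integral = sum(value_i * measure_i)
= 8.95*0.82 + 7.66*2.38 + 8.23*2.82 + 7.13*0.96
= 7.339 + 18.2308 + 23.2086 + 6.8448
= 55.6232
Step 2: Total measure of domain = 0.82 + 2.38 + 2.82 + 0.96 = 6.98
Step 3: Average value = 55.6232 / 6.98 = 7.96894


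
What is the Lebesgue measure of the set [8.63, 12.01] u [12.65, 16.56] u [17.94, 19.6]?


For pairwise disjoint intervals, m(union) = sum of lengths.
= (12.01 - 8.63) + (16.56 - 12.65) + (19.6 - 17.94)
= 3.38 + 3.91 + 1.66
= 8.95


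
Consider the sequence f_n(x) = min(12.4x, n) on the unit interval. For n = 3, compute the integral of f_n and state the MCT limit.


f(x) = 12.4x on [0,1]; f_n(x) = min(12.4x, n). At n = 3:
Step 1: f(x) reaches 3 at x = 3/12.4 = 0.241935
Step 2: integral(f_3) = integral(12.4x, 0, 0.241935) + integral(3, 0.241935, 1)
       = 12.4*0.241935^2/2 + 3*(1 - 0.241935)
       = 0.362903 + 2.274194
       = 2.637097
Step 3: As n -> infinity, f_n increases to f, so by MCT integral(f_n) -> integral(f) = 12.4/2 = 6.2.
Convergence: integral(f_3) = 2.637097 -> 6.2 as n -> infinity


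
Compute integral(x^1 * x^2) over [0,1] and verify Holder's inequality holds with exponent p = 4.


Step 1: Exact integral of f*g = integral(x^3, 0, 1) = 1/4
     = 0.25
Step 2: Holder bound with p=4, q=1.333333:
  ||f||_p = (integral x^4 dx)^(1/4) = (1/5)^(1/4) = 0.66874
  ||g||_q = (integral x^2.666667 dx)^(1/1.333333) = (1/3.666667)^(1/1.333333) = 0.377395
Step 3: Holder bound = ||f||_p * ||g||_q = 0.66874 * 0.377395 = 0.252379
Verification: 0.25 <= 0.252379 (Holder holds)


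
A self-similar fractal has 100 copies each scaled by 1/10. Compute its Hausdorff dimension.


For a self-similar set with N copies scaled by 1/r:
dim_H = log(N)/log(r) = log(100)/log(10)
= 4.60517/2.302585
= 2


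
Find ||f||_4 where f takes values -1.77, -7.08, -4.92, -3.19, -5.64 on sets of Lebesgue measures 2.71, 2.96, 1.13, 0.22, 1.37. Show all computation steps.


Step 1: Compute |f_i|^4 for each value:
  |-1.77|^4 = 9.815062
  |-7.08|^4 = 2512.655977
  |-4.92|^4 = 585.949801
  |-3.19|^4 = 103.553011
  |-5.64|^4 = 1011.850652
Step 2: Multiply by measures and sum:
  9.815062 * 2.71 = 26.598819
  2512.655977 * 2.96 = 7437.461692
  585.949801 * 1.13 = 662.123275
  103.553011 * 0.22 = 22.781662
  1011.850652 * 1.37 = 1386.235393
Sum = 26.598819 + 7437.461692 + 662.123275 + 22.781662 + 1386.235393 = 9535.200842
Step 3: Take the p-th root:
||f||_4 = (9535.200842)^(1/4) = 9.881718


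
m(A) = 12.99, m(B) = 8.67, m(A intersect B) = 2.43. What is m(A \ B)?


m(A \ B) = m(A) - m(A n B)
= 12.99 - 2.43
= 10.56


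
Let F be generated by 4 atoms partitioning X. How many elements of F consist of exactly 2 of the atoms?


Each element of F is a union of some subset of the 4 atoms.
Elements that are unions of exactly 2 atoms correspond to 2-element subsets of the 4 atoms.
Count = C(4, 2) = 4! / (2! * 2!) = 6.


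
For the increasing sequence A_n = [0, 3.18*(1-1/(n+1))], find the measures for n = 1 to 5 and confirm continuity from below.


By continuity of measure from below: if A_n increases to A, then m(A_n) -> m(A).
Here A = [0, 3.18], so m(A) = 3.18
Step 1: a_1 = 3.18*(1 - 1/2) = 1.59, m(A_1) = 1.59
Step 2: a_2 = 3.18*(1 - 1/3) = 2.12, m(A_2) = 2.12
Step 3: a_3 = 3.18*(1 - 1/4) = 2.385, m(A_3) = 2.385
Step 4: a_4 = 3.18*(1 - 1/5) = 2.544, m(A_4) = 2.544
Step 5: a_5 = 3.18*(1 - 1/6) = 2.65, m(A_5) = 2.65
Limit: m(A_n) -> m([0,3.18]) = 3.18


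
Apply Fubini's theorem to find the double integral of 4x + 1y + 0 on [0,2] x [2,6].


By Fubini, integrate in x first, then y.
Step 1: Fix y, integrate over x in [0,2]:
  integral(4x + 1y + 0, x=0..2)
  = 4*(2^2 - 0^2)/2 + (1y + 0)*(2 - 0)
  = 8 + (1y + 0)*2
  = 8 + 2y + 0
  = 8 + 2y
Step 2: Integrate over y in [2,6]:
  integral(8 + 2y, y=2..6)
  = 8*4 + 2*(6^2 - 2^2)/2
  = 32 + 32
  = 64


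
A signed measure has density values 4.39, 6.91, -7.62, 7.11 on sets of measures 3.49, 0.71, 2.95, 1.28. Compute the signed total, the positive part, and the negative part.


Step 1: Compute signed measure on each set:
  Set 1: 4.39 * 3.49 = 15.3211
  Set 2: 6.91 * 0.71 = 4.9061
  Set 3: -7.62 * 2.95 = -22.479
  Set 4: 7.11 * 1.28 = 9.1008
Step 2: Total signed measure = (15.3211) + (4.9061) + (-22.479) + (9.1008)
     = 6.849
Step 3: Positive part mu+(X) = sum of positive contributions = 29.328
Step 4: Negative part mu-(X) = |sum of negative contributions| = 22.479


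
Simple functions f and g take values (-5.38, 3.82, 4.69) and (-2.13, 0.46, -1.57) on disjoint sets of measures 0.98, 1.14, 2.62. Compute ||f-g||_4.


Step 1: Compute differences f_i - g_i:
  -5.38 - -2.13 = -3.25
  3.82 - 0.46 = 3.36
  4.69 - -1.57 = 6.26
Step 2: Compute |diff|^4 * measure for each set:
  |-3.25|^4 * 0.98 = 111.566406 * 0.98 = 109.335078
  |3.36|^4 * 1.14 = 127.455068 * 1.14 = 145.298778
  |6.26|^4 * 2.62 = 1535.667994 * 2.62 = 4023.450144
Step 3: Sum = 4278.083999
Step 4: ||f-g||_4 = (4278.083999)^(1/4) = 8.087463


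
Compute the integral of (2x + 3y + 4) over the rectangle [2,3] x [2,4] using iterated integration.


By Fubini, integrate in x first, then y.
Step 1: Fix y, integrate over x in [2,3]:
  integral(2x + 3y + 4, x=2..3)
  = 2*(3^2 - 2^2)/2 + (3y + 4)*(3 - 2)
  = 5 + (3y + 4)*1
  = 5 + 3y + 4
  = 9 + 3y
Step 2: Integrate over y in [2,4]:
  integral(9 + 3y, y=2..4)
  = 9*2 + 3*(4^2 - 2^2)/2
  = 18 + 18
  = 36


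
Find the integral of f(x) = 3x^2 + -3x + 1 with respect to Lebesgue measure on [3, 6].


The Lebesgue integral of a Riemann-integrable function agrees with the Riemann integral.
Antiderivative F(x) = (3/3)x^3 + (-3/2)x^2 + 1x
F(6) = (3/3)*6^3 + (-3/2)*6^2 + 1*6
     = (3/3)*216 + (-3/2)*36 + 1*6
     = 216 + -54 + 6
     = 168
F(3) = 16.5
Integral = F(6) - F(3) = 168 - 16.5 = 151.5


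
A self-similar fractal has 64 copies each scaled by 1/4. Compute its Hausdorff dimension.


For a self-similar set with N copies scaled by 1/r:
dim_H = log(N)/log(r) = log(64)/log(4)
= 4.158883/1.386294
= 3


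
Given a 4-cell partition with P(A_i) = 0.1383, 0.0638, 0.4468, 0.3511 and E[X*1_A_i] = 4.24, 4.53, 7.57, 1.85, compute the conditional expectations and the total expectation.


For each cell A_i: E[X|A_i] = E[X*1_A_i] / P(A_i)
Step 1: E[X|A_1] = 4.24 / 0.1383 = 30.65799
Step 2: E[X|A_2] = 4.53 / 0.0638 = 71.003135
Step 3: E[X|A_3] = 7.57 / 0.4468 = 16.942704
Step 4: E[X|A_4] = 1.85 / 0.3511 = 5.269154
Verification: E[X] = sum E[X*1_A_i] = 4.24 + 4.53 + 7.57 + 1.85 = 18.19


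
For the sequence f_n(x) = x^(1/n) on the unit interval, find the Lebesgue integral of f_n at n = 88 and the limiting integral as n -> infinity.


At n = 88: f_88(x) = x^(1/88).
Step 1: integral(x^(1/88), 0, 1) = [x^(1/88+1) / (1/88+1)] from 0 to 1
     = 1 / (1/88 + 1) = 1 / ((88+1)/88) = 88/(88+1)
     = 88/89 = 0.988764
Step 2: As n -> infinity, f_n(x) = x^(1/n) -> 1 for x in (0,1], and f_n is increasing in n.
By MCT, lim_n integral(f_n) = integral(lim_n f_n) = integral(1, 0, 1) = 1.
Step 3: Verify convergence: 88/89 = 0.988764 -> 1


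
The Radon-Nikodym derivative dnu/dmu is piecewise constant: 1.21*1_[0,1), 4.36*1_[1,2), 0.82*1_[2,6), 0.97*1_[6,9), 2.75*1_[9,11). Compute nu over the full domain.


Integrate each piece of the Radon-Nikodym derivative:
Step 1: integral_0^1 1.21 dx = 1.21*(1-0) = 1.21*1 = 1.21
Step 2: integral_1^2 4.36 dx = 4.36*(2-1) = 4.36*1 = 4.36
Step 3: integral_2^6 0.82 dx = 0.82*(6-2) = 0.82*4 = 3.28
Step 4: integral_6^9 0.97 dx = 0.97*(9-6) = 0.97*3 = 2.91
Step 5: integral_9^11 2.75 dx = 2.75*(11-9) = 2.75*2 = 5.5
Total: 1.21 + 4.36 + 3.28 + 2.91 + 5.5 = 17.26


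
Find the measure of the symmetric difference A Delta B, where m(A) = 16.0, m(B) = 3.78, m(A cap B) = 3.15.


m(A Delta B) = m(A) + m(B) - 2*m(A n B)
= 16.0 + 3.78 - 2*3.15
= 16.0 + 3.78 - 6.3
= 13.48


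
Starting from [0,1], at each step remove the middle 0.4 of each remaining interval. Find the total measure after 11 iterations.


Step 1: At each step, fraction remaining = 1 - 0.4 = 0.6
Step 2: After 11 steps, measure = (0.6)^11
Result = 0.003628


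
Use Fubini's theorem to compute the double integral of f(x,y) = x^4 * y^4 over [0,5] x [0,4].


By Fubini's theorem, the double integral factors as a product of single integrals:
Step 1: integral_0^5 x^4 dx = [x^5/5] from 0 to 5
     = 5^5/5 = 625
Step 2: integral_0^4 y^4 dy = [y^5/5] from 0 to 4
     = 4^5/5 = 204.8
Step 3: Double integral = 625 * 204.8 = 128000


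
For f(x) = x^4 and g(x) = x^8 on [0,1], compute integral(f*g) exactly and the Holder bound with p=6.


Step 1: Exact integral of f*g = integral(x^12, 0, 1) = 1/13
     = 0.076923
Step 2: Holder bound with p=6, q=1.2:
  ||f||_p = (integral x^24 dx)^(1/6) = (1/25)^(1/6) = 0.584804
  ||g||_q = (integral x^9.6 dx)^(1/1.2) = (1/10.6)^(1/1.2) = 0.139823
Step 3: Holder bound = ||f||_p * ||g||_q = 0.584804 * 0.139823 = 0.081769
Verification: 0.076923 <= 0.081769 (Holder holds)


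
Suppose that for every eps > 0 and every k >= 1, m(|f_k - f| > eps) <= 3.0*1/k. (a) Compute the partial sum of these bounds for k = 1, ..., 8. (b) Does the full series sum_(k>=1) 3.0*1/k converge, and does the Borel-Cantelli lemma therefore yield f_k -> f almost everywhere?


Step 1: List the terms 3.0*1/k for k = 1 to 8:
  k=1: 3
  k=2: 1.5
  k=3: 1
  k=4: 0.75
  k=5: 0.6
  k=6: 0.5
  k=7: 0.428571
  k=8: 0.375
Step 2: Partial sum = 3 + 1.5 + 1 + 0.75 + 0.6 + 0.5 + 0.428571 + 0.375
     = 8.153571
Step 3: The full series sum_(k>=1) 3.0*1/k diverges (harmonic series, p = 1; a nonzero constant multiple of a divergent series diverges).
Step 4: The (first) Borel-Cantelli lemma requires a summable sequence of measures, so it does not apply here;
        from this bound alone no conclusion about a.e. convergence can be drawn (convergence in measure still
        gives an a.e.-convergent subsequence, but not a.e. convergence of the whole sequence).
Conclusion: series diverges; Borel-Cantelli is inconclusive about a.e. convergence of f_k.


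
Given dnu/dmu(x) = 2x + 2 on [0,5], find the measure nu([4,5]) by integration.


nu(A) = integral_A (dnu/dmu) dmu = integral_4^5 (2x + 2) dx
Step 1: Antiderivative F(x) = (2/2)x^2 + 2x
Step 2: F(5) = (2/2)*5^2 + 2*5 = 25 + 10 = 35
Step 3: F(4) = (2/2)*4^2 + 2*4 = 16 + 8 = 24
Step 4: nu([4,5]) = F(5) - F(4) = 35 - 24 = 11


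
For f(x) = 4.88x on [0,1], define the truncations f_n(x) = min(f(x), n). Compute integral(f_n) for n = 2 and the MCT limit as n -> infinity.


f(x) = 4.88x on [0,1]; f_n(x) = min(4.88x, n). At n = 2:
Step 1: f(x) reaches 2 at x = 2/4.88 = 0.409836
Step 2: integral(f_2) = integral(4.88x, 0, 0.409836) + integral(2, 0.409836, 1)
       = 4.88*0.409836^2/2 + 2*(1 - 0.409836)
       = 0.409836 + 1.180328
       = 1.590164
Step 3: As n -> infinity, f_n increases to f, so by MCT integral(f_n) -> integral(f) = 4.88/2 = 2.44.
Convergence: integral(f_2) = 1.590164 -> 2.44 as n -> infinity


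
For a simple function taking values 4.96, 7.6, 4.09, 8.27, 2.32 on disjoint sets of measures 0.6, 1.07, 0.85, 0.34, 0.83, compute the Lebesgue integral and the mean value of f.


Step 1: Integral = sum(value_i * measure_i)
= 4.96*0.6 + 7.6*1.07 + 4.09*0.85 + 8.27*0.34 + 2.32*0.83
= 2.976 + 8.132 + 3.4765 + 2.8118 + 1.9256
= 19.3219
Step 2: Total measure of domain = 0.6 + 1.07 + 0.85 + 0.34 + 0.83 = 3.69
Step 3: Average value = 19.3219 / 3.69 = 5.236287


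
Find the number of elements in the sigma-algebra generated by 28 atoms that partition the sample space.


Each element of the sigma-algebra is a union of some subset of the 28 atoms.
The number of such subsets is 2^28 = 268435456.


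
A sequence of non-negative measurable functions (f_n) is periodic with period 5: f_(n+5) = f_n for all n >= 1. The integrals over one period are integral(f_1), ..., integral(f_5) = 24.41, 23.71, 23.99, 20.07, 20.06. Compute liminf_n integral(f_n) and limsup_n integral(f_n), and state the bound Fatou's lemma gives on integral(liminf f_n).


The sequence (integral(f_n)) is periodic with period 5, repeating the values 24.41, 23.71, 23.99, 20.07, 20.06 indefinitely.
Step 1: For a periodic sequence, every tail (a_m, a_(m+1), ...) contains all 5 period values infinitely often.
Step 2: Hence inf of every tail = min of the period values = min(24.41, 23.71, 23.99, 20.07, 20.06) = 20.06.
        liminf_n integral(f_n) = sup over m of (inf of tail from m) = 20.06.
Step 3: Similarly sup of every tail = max of the period values = 24.41.
        limsup_n integral(f_n) = 24.41.
Step 4: Fatou's lemma: integral(liminf_n f_n) <= liminf_n integral(f_n) = 20.06.
        So the integral of the pointwise liminf is at most 20.06.


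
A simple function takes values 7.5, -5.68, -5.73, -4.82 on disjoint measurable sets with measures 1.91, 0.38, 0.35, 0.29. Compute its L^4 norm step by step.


Step 1: Compute |f_i|^4 for each value:
  |7.5|^4 = 3164.0625
  |-5.68|^4 = 1040.862454
  |-5.73|^4 = 1077.999322
  |-4.82|^4 = 539.74441
Step 2: Multiply by measures and sum:
  3164.0625 * 1.91 = 6043.359375
  1040.862454 * 0.38 = 395.527732
  1077.999322 * 0.35 = 377.299763
  539.74441 * 0.29 = 156.525879
Sum = 6043.359375 + 395.527732 + 377.299763 + 156.525879 = 6972.712749
Step 3: Take the p-th root:
||f||_4 = (6972.712749)^(1/4) = 9.137985


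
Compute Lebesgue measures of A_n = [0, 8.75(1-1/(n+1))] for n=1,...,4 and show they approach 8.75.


By continuity of measure from below: if A_n increases to A, then m(A_n) -> m(A).
Here A = [0, 8.75], so m(A) = 8.75
Step 1: a_1 = 8.75*(1 - 1/2) = 4.375, m(A_1) = 4.375
Step 2: a_2 = 8.75*(1 - 1/3) = 5.8333, m(A_2) = 5.8333
Step 3: a_3 = 8.75*(1 - 1/4) = 6.5625, m(A_3) = 6.5625
Step 4: a_4 = 8.75*(1 - 1/5) = 7, m(A_4) = 7
Limit: m(A_n) -> m([0,8.75]) = 8.75


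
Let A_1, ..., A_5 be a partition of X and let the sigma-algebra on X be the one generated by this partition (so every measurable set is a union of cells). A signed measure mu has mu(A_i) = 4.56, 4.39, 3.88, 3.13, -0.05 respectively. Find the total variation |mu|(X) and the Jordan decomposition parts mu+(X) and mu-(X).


Step 1: Every measurable set is a union of atoms (the cells / points), so a Hahn decomposition is
  obtained by grouping atoms by sign: P = union of atoms with mu > 0, N = union of the remaining atoms.
  Atoms in P (indices): 1, 2, 3, 4;  atoms in N (indices): 5
  Positive values: 4.56, 4.39, 3.88, 3.13
  Negative values: -0.05
Step 2: mu+(X) = mu(P) = sum of positive atom values = 15.96
Step 3: mu-(X) = -mu(N) = sum of |negative atom values| = 0.05
Step 4: |mu|(X) = mu+(X) + mu-(X) = 15.96 + 0.05 = 16.01


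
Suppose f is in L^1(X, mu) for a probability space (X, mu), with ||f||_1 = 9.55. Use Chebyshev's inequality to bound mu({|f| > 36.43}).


Chebyshev/Markov inequality: mu(|f| > eps) <= (||f||_p / eps)^p
Step 1: ||f||_1 / eps = 9.55 / 36.43 = 0.262147
Step 2: Raise to power p = 1:
  (0.262147)^1 = 0.262147
Step 3: Therefore mu(|f| > 36.43) <= 0.262147


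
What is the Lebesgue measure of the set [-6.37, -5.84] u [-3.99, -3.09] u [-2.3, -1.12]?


For pairwise disjoint intervals, m(union) = sum of lengths.
= (-5.84 - -6.37) + (-3.09 - -3.99) + (-1.12 - -2.3)
= 0.53 + 0.9 + 1.18
= 2.61


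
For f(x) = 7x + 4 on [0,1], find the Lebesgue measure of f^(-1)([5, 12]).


f^(-1)([5, 12]) = {x : 5 <= 7x + 4 <= 12}
Solving: (5 - 4)/7 <= x <= (12 - 4)/7
= [0.142857, 1.142857]
Intersecting with [0,1]: [0.142857, 1]
Measure = 1 - 0.142857 = 0.857143


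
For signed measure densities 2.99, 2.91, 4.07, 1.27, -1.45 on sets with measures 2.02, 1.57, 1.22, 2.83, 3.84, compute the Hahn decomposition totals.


Step 1: Compute signed measure on each set:
  Set 1: 2.99 * 2.02 = 6.0398
  Set 2: 2.91 * 1.57 = 4.5687
  Set 3: 4.07 * 1.22 = 4.9654
  Set 4: 1.27 * 2.83 = 3.5941
  Set 5: -1.45 * 3.84 = -5.568
Step 2: Total signed measure = (6.0398) + (4.5687) + (4.9654) + (3.5941) + (-5.568)
     = 13.6
Step 3: Positive part mu+(X) = sum of positive contributions = 19.168
Step 4: Negative part mu-(X) = |sum of negative contributions| = 5.568


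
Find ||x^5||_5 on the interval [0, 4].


Step 1: ||f||_5 = (integral_0^4 |x^5|^5 dx)^(1/5)
     = (integral_0^4 x^25 dx)^(1/5)
Step 2: integral_0^4 x^25 dx = [x^26/(26)] from 0 to 4 = 4^26/26
     = 4503599627370496/26 = 1.732154e+14
Step 3: ||f||_5 = (1.732154e+14)^(1/5) = 704.234481
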